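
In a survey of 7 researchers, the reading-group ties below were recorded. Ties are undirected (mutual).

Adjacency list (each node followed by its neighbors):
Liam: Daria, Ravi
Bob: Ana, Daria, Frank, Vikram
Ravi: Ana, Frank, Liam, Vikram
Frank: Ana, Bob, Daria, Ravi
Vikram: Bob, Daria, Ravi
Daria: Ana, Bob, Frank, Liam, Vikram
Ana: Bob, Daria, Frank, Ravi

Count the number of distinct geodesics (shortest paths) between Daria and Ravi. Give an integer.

The shortest distance is 2. The length-2 paths are: Daria–Vikram–Ravi; Daria–Ana–Ravi; Daria–Frank–Ravi; Daria–Liam–Ravi.
That gives 4 distinct shortest paths.

4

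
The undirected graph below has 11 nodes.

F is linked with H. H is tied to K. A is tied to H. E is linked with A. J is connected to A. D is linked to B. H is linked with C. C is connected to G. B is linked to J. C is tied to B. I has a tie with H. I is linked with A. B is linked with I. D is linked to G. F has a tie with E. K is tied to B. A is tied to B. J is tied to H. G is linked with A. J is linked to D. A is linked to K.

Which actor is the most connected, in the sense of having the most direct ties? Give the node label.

A

Degrees — A:7, B:6, C:3, D:3, E:2, F:2, G:3, H:6, I:3, J:4, K:3.
The maximum is 7, attained only by A.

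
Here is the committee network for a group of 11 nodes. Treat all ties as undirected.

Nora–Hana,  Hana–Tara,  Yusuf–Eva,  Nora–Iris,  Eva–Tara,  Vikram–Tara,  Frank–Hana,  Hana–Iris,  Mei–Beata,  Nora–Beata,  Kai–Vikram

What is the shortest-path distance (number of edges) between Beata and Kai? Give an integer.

One shortest route is Beata – Nora – Hana – Tara – Vikram – Kai, which uses 5 edges, and at distance 4 from Beata we only reach {Eva, Vikram}, which does not include Kai. So d(Beata,Kai) = 5.

5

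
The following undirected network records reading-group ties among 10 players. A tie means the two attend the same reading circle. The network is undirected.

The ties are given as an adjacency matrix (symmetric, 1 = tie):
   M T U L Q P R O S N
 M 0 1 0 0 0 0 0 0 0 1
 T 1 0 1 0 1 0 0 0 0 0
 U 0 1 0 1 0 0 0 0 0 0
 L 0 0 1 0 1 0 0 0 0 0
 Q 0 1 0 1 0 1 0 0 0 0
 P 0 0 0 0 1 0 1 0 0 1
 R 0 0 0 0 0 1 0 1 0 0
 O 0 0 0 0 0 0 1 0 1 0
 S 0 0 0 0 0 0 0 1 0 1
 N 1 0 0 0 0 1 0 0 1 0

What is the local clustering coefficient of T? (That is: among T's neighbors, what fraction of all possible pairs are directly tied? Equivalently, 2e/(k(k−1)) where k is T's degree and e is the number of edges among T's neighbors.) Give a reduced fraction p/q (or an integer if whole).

0

T's neighbors: M, Q, and U (k = 3).
Possible neighbor pairs: C(3,2) = 3. Edges among them: none → e = 0.
Clustering(T) = 0/3 = 0.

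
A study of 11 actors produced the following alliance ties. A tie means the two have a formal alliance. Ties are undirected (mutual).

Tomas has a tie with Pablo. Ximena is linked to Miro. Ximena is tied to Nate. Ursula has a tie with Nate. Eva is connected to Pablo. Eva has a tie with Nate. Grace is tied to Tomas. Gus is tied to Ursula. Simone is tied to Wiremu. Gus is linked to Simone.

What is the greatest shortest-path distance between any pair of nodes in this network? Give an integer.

Eccentricity of each node (its greatest distance to any other): Eva:5, Grace:8, Gus:6, Miro:6, Nate:4, Pablo:6, Simone:7, Tomas:7, Ursula:5, Wiremu:8, Ximena:5.
The maximum eccentricity is 8, realized for instance by the pair Grace–Wiremu via Grace – Tomas – Pablo – Eva – Nate – Ursula – Gus – Simone – Wiremu. So the diameter is 8.

8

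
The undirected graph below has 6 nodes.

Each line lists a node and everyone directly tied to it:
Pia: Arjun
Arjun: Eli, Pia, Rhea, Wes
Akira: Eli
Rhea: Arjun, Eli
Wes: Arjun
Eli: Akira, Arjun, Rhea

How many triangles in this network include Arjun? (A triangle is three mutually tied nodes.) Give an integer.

Arjun's neighbors: Eli, Pia, Rhea, and Wes.
Neighbor pairs that are themselves tied: Arjun–Eli–Rhea. Each forms one triangle with Arjun, for 1 in total.

1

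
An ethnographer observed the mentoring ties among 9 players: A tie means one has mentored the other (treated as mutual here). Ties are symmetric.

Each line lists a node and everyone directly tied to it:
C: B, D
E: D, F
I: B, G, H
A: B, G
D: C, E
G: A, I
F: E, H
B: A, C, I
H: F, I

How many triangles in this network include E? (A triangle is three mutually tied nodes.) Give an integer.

E's neighbors are D and F, but none of them are tied to each other, so no triangle contains E.

0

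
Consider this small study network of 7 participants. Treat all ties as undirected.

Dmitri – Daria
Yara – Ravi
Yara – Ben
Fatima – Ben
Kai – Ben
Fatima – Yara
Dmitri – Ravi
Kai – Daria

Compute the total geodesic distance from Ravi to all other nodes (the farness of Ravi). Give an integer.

Distances from Ravi: Ben:2, Daria:2, Dmitri:1, Fatima:2, Kai:3, Yara:1.
Sum = 2 + 2 + 1 + 2 + 3 + 1 = 11.

11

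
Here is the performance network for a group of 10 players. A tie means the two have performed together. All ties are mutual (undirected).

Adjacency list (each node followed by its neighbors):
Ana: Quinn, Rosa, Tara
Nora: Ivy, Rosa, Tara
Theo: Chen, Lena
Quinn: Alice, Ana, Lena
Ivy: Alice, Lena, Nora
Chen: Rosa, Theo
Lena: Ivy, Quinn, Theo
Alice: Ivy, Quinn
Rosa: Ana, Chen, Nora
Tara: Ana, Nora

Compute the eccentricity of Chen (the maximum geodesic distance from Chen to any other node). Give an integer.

Distances from Chen: Alice:4, Ana:2, Ivy:3, Lena:2, Nora:2, Quinn:3, Rosa:1, Tara:3, Theo:1.
The largest is 4 (to Alice), so the eccentricity of Chen is 4.

4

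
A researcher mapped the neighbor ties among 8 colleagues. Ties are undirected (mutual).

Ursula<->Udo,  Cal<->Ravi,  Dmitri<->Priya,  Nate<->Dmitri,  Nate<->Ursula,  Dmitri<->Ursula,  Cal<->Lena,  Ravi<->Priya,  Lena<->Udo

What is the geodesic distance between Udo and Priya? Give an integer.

One shortest route is Udo – Ursula – Dmitri – Priya, which uses 3 edges, and at distance 2 from Udo we only reach {Cal, Dmitri, Nate}, which does not include Priya. So d(Udo,Priya) = 3.

3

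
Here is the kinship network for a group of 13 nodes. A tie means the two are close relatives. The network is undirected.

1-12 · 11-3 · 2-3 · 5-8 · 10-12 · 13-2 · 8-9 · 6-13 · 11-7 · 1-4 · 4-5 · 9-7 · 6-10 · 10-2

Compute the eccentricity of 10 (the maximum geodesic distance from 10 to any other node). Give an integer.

Distances from 10: 1:2, 2:1, 3:2, 4:3, 5:4, 6:1, 7:4, 8:5, 9:5, 11:3, 12:1, 13:2.
The largest is 5 (to 9 and 8), so the eccentricity of 10 is 5.

5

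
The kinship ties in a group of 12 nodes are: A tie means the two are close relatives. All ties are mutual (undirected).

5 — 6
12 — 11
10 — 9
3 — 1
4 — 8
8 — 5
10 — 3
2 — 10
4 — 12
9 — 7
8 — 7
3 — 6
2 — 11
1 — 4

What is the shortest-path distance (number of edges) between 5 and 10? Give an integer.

3

One shortest route is 5 – 6 – 3 – 10, which uses 3 edges, and at distance 2 from 5 we only reach {3, 4, 7}, which does not include 10. So d(5,10) = 3.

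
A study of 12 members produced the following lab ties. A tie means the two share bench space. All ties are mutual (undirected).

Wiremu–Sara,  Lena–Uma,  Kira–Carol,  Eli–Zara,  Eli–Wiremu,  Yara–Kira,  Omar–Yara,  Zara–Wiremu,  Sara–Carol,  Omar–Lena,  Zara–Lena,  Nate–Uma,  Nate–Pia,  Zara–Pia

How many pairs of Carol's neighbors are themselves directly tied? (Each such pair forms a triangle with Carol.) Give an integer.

Carol's neighbors are Kira and Sara, but none of them are tied to each other, so no triangle contains Carol.

0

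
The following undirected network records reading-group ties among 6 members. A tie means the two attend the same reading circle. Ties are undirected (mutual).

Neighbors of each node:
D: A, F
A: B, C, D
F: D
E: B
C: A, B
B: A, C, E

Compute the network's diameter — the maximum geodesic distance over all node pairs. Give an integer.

Eccentricity of each node (its greatest distance to any other): A:2, B:3, C:3, D:3, E:4, F:4.
The maximum eccentricity is 4, realized for instance by the pair E–F via E – B – A – D – F. So the diameter is 4.

4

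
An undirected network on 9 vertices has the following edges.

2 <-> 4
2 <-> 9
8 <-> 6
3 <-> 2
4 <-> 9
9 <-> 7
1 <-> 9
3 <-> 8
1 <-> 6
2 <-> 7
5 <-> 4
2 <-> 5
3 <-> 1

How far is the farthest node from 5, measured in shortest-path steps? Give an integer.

Distances from 5: 1:3, 2:1, 3:2, 4:1, 6:4, 7:2, 8:3, 9:2.
The largest is 4 (to 6), so the eccentricity of 5 is 4.

4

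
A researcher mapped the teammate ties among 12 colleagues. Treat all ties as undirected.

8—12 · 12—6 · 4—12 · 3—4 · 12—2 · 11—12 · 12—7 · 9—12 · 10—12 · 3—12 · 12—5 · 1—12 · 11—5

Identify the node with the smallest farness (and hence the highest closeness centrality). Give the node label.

Farness (sum of distances to all others) for each node — 1:21, 2:21, 3:20, 4:20, 5:20, 6:21, 7:21, 8:21, 9:21, 10:21, 11:20, 12:11.
The smallest farness is 11, for 12, so 12 has the highest closeness.

12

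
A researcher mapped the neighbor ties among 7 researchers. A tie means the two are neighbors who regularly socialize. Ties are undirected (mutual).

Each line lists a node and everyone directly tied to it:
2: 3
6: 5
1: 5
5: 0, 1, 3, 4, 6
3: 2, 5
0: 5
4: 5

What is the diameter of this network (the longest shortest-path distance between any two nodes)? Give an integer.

Eccentricity of each node (its greatest distance to any other): 0:3, 1:3, 2:3, 3:2, 4:3, 5:2, 6:3.
The maximum eccentricity is 3, realized for instance by the pair 1–2 via 1 – 5 – 3 – 2. So the diameter is 3.

3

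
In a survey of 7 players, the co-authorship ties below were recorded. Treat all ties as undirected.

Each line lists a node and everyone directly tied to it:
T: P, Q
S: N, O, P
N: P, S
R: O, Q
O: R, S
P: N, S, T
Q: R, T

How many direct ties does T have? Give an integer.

T is directly tied to P and Q. That is 2 neighbors, so the degree of T is 2.

2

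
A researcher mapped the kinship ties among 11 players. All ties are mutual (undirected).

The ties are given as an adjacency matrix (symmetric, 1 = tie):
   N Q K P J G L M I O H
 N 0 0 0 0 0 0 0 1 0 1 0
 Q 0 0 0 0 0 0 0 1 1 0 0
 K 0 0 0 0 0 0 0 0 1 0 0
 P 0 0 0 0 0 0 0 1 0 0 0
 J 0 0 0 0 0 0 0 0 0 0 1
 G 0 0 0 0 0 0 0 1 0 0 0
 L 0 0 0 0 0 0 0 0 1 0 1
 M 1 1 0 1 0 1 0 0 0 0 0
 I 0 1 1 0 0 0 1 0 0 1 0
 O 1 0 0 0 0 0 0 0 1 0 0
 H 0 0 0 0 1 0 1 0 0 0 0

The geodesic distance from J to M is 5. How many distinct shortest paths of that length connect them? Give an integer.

The shortest distance is 5, and the only length-5 path is J–H–L–I–Q–M. So there is exactly 1 shortest path.

1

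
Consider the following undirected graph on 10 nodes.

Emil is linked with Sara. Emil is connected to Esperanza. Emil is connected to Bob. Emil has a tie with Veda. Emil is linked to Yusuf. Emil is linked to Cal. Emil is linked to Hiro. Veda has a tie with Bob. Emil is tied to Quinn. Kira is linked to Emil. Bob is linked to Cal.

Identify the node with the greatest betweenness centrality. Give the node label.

Unnormalized betweenness of each node: Bob:1/2, Cal:0, Emil:67/2, Esperanza:0, Hiro:0, Kira:0, Quinn:0, Sara:0, Veda:0, Yusuf:0.
Emil has the largest value, 67/2, making it the main broker — the node through which the most shortest paths run.

Emil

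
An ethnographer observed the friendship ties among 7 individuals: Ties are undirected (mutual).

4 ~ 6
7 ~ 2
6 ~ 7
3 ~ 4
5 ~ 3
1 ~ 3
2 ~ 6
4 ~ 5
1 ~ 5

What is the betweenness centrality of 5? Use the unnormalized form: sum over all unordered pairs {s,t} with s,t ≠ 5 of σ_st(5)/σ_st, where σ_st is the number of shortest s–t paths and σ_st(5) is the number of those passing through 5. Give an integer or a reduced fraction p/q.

Pairs whose geodesics pass through 5 — 1–4: 1/2; 1–2: 1/2; 1–7: 1/2; 1–6: 1/2.
All other pairs contribute 0.
Summing the contributions gives betweenness(5) = 2.

2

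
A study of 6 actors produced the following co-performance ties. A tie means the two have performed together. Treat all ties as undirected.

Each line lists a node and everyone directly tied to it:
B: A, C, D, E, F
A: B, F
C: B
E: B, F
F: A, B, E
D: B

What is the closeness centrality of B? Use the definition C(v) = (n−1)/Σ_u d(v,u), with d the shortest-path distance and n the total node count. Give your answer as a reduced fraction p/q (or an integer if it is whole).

1

Distances from B: A:1, C:1, D:1, E:1, F:1. Sum = 5.
n = 6, so closeness = 5/5 = 1.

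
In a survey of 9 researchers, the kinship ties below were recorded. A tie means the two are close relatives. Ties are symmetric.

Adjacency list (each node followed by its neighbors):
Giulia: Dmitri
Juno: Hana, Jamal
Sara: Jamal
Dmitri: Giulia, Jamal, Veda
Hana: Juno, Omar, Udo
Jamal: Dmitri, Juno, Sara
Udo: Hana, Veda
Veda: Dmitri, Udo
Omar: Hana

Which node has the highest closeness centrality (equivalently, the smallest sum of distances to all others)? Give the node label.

Jamal

Farness (sum of distances to all others) for each node — Dmitri:16, Giulia:23, Hana:17, Jamal:15, Juno:16, Omar:24, Sara:22, Udo:18, Veda:17.
The smallest farness is 15, for Jamal, so Jamal has the highest closeness.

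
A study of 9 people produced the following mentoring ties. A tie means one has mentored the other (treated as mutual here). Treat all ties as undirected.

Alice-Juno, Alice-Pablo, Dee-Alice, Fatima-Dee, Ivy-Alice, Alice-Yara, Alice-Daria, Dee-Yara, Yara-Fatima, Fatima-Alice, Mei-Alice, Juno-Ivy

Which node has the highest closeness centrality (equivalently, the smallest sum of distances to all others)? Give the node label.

Farness (sum of distances to all others) for each node — Alice:8, Daria:15, Dee:13, Fatima:13, Ivy:14, Juno:14, Mei:15, Pablo:15, Yara:13.
The smallest farness is 8, for Alice, so Alice has the highest closeness.

Alice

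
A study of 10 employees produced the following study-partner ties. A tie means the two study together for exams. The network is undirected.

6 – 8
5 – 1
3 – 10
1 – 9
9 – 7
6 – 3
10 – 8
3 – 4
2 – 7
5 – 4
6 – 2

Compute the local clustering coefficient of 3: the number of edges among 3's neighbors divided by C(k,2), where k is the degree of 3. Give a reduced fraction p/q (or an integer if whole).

0

3's neighbors: 4, 6, and 10 (k = 3).
Possible neighbor pairs: C(3,2) = 3. Edges among them: none → e = 0.
Clustering(3) = 0/3 = 0.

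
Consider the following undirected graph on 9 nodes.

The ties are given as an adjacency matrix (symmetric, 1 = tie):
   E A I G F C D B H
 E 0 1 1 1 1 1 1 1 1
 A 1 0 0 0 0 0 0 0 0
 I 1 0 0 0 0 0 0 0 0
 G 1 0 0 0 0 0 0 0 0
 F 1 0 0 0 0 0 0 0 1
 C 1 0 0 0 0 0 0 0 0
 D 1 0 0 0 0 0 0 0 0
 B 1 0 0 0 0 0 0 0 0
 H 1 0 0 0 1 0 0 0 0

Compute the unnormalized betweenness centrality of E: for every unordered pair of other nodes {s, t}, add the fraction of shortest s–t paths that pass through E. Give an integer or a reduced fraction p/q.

27

Pairs whose geodesics pass through E — A–I: 1; A–G: 1; A–F: 1; A–C: 1; A–D: 1; A–B: 1; A–H: 1; I–G: 1; I–F: 1; I–C: 1; I–D: 1; I–B: 1; I–H: 1; G–F: 1 … (+13 more pairs).
All other pairs contribute 0.
Summing the contributions gives betweenness(E) = 27.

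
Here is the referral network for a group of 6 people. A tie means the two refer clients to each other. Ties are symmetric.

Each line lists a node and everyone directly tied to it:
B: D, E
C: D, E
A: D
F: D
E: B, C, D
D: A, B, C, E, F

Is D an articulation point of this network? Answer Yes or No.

Removing D leaves {A} with no path to {B, C, and E}, so the network splits into 3 components. D is a cut vertex.

Yes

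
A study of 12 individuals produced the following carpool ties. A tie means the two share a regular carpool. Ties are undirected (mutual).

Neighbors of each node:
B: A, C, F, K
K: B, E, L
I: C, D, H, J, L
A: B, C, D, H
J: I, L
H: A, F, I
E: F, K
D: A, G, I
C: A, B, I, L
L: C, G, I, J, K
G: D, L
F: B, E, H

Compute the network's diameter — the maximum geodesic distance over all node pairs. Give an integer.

4

Eccentricity of each node (its greatest distance to any other): A:3, B:3, C:3, D:4, E:4, F:4, G:4, H:3, I:3, J:3, K:3, L:3.
The maximum eccentricity is 4, realized for instance by the pair G–F via G – D – I – H – F. So the diameter is 4.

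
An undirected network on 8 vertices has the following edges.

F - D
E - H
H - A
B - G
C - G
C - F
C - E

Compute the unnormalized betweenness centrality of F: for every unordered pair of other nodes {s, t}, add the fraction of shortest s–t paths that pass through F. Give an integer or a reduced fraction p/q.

Pairs whose geodesics pass through F — E–D: 1; H–D: 1; B–D: 1; A–D: 1; C–D: 1; G–D: 1.
All other pairs contribute 0.
Summing the contributions gives betweenness(F) = 6.

6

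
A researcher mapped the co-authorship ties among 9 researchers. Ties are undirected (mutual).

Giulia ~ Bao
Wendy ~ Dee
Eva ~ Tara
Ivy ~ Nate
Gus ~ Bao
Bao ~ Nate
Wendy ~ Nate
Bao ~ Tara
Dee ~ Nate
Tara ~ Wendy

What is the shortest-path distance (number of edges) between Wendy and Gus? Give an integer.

3

One shortest route is Wendy – Tara – Bao – Gus, which uses 3 edges, and at distance 2 from Wendy we only reach {Bao, Eva, Ivy}, which does not include Gus. So d(Wendy,Gus) = 3.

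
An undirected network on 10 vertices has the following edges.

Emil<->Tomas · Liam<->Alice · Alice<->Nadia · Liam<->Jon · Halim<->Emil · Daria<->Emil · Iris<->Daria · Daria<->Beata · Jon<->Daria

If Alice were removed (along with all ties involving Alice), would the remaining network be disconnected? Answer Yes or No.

Removing Alice leaves {Nadia} with no path to {Beata, Daria, Emil, Halim, Iris, Jon, Liam, and Tomas}, so the network splits into 2 components. Alice is a cut vertex.

Yes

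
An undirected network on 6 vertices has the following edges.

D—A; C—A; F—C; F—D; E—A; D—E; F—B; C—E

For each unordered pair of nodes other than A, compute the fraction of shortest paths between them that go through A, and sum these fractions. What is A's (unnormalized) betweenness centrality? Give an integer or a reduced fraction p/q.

1/3

Pairs whose geodesics pass through A — D–C: 1/3.
All other pairs contribute 0.
Summing the contributions gives betweenness(A) = 1/3.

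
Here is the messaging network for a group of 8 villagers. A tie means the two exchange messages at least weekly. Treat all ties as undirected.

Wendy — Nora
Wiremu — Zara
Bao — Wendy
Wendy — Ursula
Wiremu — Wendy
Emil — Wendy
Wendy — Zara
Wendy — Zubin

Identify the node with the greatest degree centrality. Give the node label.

Degrees — Bao:1, Emil:1, Nora:1, Ursula:1, Wendy:7, Wiremu:2, Zara:2, Zubin:1.
The maximum is 7, attained only by Wendy.

Wendy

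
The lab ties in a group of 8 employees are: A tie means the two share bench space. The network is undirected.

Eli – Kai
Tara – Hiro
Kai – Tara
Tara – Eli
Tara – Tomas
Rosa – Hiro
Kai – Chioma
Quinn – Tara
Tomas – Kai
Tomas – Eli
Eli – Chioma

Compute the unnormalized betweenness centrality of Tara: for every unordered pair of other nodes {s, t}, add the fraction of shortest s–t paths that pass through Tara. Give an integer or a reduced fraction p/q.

Pairs whose geodesics pass through Tara — Eli–Quinn: 1; Eli–Rosa: 1; Eli–Hiro: 1; Chioma–Quinn: 2/2; Chioma–Rosa: 2/2; Chioma–Hiro: 2/2; Tomas–Quinn: 1; Tomas–Rosa: 1; Tomas–Hiro: 1; Kai–Quinn: 1; Kai–Rosa: 1; Kai–Hiro: 1; Quinn–Rosa: 1; Quinn–Hiro: 1.
All other pairs contribute 0.
Summing the contributions gives betweenness(Tara) = 14.

14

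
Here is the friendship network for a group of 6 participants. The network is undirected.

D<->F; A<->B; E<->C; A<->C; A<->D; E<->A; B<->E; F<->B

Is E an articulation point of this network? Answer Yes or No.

Even without E, every remaining node can still reach every other (the residual graph is connected), so E is not a cut vertex.

No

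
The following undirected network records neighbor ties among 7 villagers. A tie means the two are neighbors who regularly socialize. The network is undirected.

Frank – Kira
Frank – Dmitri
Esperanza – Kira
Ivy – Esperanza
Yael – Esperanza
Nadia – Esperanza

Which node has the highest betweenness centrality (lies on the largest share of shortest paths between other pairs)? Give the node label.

Unnormalized betweenness of each node: Dmitri:0, Esperanza:12, Frank:5, Ivy:0, Kira:8, Nadia:0, Yael:0.
Esperanza has the largest value, 12, making it the main broker — the node through which the most shortest paths run.

Esperanza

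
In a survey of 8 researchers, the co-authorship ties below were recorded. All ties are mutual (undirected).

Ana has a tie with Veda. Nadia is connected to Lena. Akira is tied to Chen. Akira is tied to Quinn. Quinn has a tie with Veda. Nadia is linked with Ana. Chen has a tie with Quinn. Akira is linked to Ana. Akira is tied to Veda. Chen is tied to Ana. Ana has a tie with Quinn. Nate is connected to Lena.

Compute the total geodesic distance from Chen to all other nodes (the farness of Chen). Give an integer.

14

Distances from Chen: Akira:1, Ana:1, Lena:3, Nadia:2, Nate:4, Quinn:1, Veda:2.
Sum = 1 + 1 + 3 + 2 + 4 + 1 + 2 = 14.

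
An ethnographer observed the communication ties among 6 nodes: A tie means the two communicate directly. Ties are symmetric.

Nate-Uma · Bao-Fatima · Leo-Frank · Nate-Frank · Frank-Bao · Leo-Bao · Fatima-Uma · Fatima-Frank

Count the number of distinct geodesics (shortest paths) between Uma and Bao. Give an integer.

The shortest distance is 2, and the only length-2 path is Uma–Fatima–Bao. So there is exactly 1 shortest path.

1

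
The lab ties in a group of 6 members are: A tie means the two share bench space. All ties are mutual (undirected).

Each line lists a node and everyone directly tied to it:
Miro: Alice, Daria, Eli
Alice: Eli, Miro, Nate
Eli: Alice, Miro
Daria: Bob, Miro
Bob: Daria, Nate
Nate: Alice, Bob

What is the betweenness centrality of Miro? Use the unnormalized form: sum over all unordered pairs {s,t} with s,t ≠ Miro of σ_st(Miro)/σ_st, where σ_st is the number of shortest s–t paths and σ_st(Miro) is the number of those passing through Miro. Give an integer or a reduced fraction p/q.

Pairs whose geodesics pass through Miro — Alice–Daria: 1; Eli–Daria: 1; Eli–Bob: 1/2.
All other pairs contribute 0.
Summing the contributions gives betweenness(Miro) = 5/2.

5/2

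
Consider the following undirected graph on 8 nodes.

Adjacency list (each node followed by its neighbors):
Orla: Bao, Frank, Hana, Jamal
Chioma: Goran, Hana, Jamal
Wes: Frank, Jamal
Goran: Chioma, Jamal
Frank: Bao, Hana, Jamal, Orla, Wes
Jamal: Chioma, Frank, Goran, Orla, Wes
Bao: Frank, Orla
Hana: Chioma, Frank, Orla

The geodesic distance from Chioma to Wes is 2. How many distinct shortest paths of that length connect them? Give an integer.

1

The shortest distance is 2, and the only length-2 path is Chioma–Jamal–Wes. So there is exactly 1 shortest path.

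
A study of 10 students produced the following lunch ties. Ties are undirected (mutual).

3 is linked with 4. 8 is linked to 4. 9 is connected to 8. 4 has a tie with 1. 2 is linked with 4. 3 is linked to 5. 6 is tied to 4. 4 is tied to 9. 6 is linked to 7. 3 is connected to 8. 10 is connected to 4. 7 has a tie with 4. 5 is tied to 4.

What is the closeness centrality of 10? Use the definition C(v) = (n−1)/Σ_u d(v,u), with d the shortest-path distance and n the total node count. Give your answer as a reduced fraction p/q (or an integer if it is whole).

Distances from 10: 1:2, 2:2, 3:2, 4:1, 5:2, 6:2, 7:2, 8:2, 9:2. Sum = 17.
n = 10, so closeness = 9/17.

9/17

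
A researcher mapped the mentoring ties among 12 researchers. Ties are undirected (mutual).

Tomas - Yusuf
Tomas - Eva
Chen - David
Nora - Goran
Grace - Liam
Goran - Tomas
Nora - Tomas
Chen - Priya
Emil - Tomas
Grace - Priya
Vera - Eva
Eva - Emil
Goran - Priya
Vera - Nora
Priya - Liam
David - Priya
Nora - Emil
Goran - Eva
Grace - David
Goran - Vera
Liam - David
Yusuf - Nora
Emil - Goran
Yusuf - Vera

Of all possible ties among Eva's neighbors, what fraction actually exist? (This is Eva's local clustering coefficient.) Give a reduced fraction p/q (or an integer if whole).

Eva's neighbors: Emil, Goran, Tomas, and Vera (k = 4).
Possible neighbor pairs: C(4,2) = 6. Edges among them: Emil–Goran, Emil–Tomas, Goran–Tomas, Goran–Vera → e = 4.
Clustering(Eva) = 4/6 = 2/3.

2/3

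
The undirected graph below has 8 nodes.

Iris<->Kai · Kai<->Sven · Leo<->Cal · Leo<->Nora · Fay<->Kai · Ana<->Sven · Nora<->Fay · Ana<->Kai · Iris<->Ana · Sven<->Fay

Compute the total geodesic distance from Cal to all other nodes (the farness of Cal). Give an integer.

Distances from Cal: Ana:5, Fay:3, Iris:5, Kai:4, Leo:1, Nora:2, Sven:4.
Sum = 5 + 3 + 5 + 4 + 1 + 2 + 4 = 24.

24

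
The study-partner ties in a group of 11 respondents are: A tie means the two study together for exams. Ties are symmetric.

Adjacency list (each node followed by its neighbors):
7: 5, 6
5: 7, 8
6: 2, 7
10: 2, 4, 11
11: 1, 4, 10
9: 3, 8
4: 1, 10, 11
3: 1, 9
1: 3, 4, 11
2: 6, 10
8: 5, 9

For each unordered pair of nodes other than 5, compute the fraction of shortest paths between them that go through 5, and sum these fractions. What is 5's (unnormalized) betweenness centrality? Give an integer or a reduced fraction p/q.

22/3

Pairs whose geodesics pass through 5 — 6–8: 1; 6–9: 1; 6–3: 1/3; 7–8: 1; 7–9: 1; 7–3: 1; 7–1: 1/3; 8–10: 1/3; 8–2: 1; 9–2: 1/3.
All other pairs contribute 0.
Summing the contributions gives betweenness(5) = 22/3.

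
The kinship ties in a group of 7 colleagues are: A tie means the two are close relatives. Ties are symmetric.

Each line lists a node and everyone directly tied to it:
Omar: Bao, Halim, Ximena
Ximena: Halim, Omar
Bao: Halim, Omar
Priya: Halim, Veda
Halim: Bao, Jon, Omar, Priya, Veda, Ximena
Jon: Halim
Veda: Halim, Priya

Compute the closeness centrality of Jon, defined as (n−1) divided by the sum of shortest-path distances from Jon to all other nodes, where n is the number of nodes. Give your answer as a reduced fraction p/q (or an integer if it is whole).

Distances from Jon: Bao:2, Halim:1, Omar:2, Priya:2, Veda:2, Ximena:2. Sum = 11.
n = 7, so closeness = 6/11.

6/11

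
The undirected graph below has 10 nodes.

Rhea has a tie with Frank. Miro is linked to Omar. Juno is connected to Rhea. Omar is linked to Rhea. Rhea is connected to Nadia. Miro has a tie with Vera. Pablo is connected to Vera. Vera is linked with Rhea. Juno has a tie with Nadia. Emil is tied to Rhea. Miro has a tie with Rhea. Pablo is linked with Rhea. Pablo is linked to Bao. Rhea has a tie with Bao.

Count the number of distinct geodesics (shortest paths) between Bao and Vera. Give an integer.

The shortest distance is 2. The length-2 paths are: Bao–Rhea–Vera; Bao–Pablo–Vera.
That gives 2 distinct shortest paths.

2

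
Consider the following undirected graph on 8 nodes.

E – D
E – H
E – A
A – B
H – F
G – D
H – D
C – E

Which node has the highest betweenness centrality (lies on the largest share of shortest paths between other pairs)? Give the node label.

E

Unnormalized betweenness of each node: A:6, B:0, C:0, D:6, E:14, F:0, G:0, H:6.
E has the largest value, 14, making it the main broker — the node through which the most shortest paths run.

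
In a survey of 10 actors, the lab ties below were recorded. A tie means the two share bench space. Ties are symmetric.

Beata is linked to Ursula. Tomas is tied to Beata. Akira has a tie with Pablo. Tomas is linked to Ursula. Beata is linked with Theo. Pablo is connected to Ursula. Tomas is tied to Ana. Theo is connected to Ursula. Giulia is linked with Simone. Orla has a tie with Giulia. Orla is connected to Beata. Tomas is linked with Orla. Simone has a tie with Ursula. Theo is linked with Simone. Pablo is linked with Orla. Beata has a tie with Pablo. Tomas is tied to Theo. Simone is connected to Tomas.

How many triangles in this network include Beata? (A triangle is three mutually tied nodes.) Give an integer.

Beata's neighbors: Orla, Pablo, Theo, Tomas, and Ursula.
Neighbor pairs that are themselves tied: Beata–Orla–Pablo; Beata–Orla–Tomas; Beata–Pablo–Ursula; Beata–Theo–Tomas; Beata–Theo–Ursula; Beata–Tomas–Ursula. Each forms one triangle with Beata, for 6 in total.

6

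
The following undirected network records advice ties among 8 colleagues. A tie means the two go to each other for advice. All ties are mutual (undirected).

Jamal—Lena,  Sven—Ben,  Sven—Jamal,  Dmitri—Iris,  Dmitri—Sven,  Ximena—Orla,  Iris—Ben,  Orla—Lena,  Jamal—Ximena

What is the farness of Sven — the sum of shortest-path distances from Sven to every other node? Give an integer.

12

Distances from Sven: Ben:1, Dmitri:1, Iris:2, Jamal:1, Lena:2, Orla:3, Ximena:2.
Sum = 1 + 1 + 2 + 1 + 2 + 3 + 2 = 12.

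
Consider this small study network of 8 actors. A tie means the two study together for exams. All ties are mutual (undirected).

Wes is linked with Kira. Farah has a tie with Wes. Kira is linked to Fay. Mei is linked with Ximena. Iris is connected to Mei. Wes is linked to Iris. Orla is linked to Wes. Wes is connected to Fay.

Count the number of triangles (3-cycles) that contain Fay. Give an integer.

Fay's neighbors: Kira and Wes.
Neighbor pairs that are themselves tied: Fay–Kira–Wes. Each forms one triangle with Fay, for 1 in total.

1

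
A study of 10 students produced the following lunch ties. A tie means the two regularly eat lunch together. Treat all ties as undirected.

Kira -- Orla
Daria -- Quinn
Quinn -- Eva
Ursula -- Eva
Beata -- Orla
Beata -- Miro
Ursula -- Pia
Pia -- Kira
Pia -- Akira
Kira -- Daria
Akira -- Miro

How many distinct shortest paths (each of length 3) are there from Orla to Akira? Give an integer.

The shortest distance is 3. The length-3 paths are: Orla–Beata–Miro–Akira; Orla–Kira–Pia–Akira.
That gives 2 distinct shortest paths.

2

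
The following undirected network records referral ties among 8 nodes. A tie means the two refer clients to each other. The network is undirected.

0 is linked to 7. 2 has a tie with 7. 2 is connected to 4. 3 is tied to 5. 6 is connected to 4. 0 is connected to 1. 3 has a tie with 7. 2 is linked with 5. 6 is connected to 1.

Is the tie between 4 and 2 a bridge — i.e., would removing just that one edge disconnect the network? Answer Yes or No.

No

Even without that edge, 4 still reaches 2 via 4 – 6 – 1 – 0 – 7 – 2, so the network stays connected. Not a bridge.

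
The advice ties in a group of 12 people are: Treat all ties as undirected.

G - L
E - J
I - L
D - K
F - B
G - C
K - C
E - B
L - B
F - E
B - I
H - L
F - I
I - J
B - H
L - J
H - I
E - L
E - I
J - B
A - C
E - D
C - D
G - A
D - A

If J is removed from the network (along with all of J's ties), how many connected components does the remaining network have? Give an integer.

1

J's neighbors (B, E, I, and L) remain reachable from one another through other ties, so the rest of the network stays in one piece.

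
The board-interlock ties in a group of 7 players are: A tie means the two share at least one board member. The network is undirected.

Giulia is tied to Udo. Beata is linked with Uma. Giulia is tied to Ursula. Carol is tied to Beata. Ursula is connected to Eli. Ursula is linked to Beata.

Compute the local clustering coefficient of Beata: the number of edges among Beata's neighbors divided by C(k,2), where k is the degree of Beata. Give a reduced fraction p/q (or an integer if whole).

Beata's neighbors: Carol, Uma, and Ursula (k = 3).
Possible neighbor pairs: C(3,2) = 3. Edges among them: none → e = 0.
Clustering(Beata) = 0/3 = 0.

0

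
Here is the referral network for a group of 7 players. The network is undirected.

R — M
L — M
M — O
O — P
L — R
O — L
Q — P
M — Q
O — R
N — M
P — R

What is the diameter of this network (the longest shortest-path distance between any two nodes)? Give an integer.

Eccentricity of each node (its greatest distance to any other): L:2, M:2, N:3, O:2, P:3, Q:2, R:2.
The maximum eccentricity is 3, realized for instance by the pair P–N via P – R – M – N. So the diameter is 3.

3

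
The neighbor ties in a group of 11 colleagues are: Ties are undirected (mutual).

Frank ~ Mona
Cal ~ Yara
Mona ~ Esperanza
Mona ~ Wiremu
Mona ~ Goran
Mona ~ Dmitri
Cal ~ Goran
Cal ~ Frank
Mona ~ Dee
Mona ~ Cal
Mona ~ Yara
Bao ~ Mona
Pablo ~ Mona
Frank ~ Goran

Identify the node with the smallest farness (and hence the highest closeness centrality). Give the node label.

Farness (sum of distances to all others) for each node — Bao:19, Cal:16, Dee:19, Dmitri:19, Esperanza:19, Frank:17, Goran:17, Mona:10, Pablo:19, Wiremu:19, Yara:18.
The smallest farness is 10, for Mona, so Mona has the highest closeness.

Mona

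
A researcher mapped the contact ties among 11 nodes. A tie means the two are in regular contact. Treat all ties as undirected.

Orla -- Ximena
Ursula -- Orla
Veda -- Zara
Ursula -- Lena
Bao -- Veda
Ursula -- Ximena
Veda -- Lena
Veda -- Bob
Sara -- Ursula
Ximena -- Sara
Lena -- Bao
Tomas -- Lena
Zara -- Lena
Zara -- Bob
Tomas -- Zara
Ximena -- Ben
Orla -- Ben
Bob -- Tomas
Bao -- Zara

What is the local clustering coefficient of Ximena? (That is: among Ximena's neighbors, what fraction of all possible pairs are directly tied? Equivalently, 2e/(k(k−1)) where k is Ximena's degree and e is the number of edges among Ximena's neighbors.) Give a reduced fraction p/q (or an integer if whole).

Ximena's neighbors: Ben, Orla, Sara, and Ursula (k = 4).
Possible neighbor pairs: C(4,2) = 6. Edges among them: Ben–Orla, Orla–Ursula, Sara–Ursula → e = 3.
Clustering(Ximena) = 3/6 = 1/2.

1/2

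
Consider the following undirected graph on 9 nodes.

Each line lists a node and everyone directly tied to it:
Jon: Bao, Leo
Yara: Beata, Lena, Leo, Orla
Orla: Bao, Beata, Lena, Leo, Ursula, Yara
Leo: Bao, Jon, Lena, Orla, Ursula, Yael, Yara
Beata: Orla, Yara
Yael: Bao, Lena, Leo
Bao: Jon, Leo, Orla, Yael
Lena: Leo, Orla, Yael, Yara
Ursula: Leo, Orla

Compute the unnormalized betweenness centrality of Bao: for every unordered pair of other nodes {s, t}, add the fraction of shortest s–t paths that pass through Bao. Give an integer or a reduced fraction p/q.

28/15

Pairs whose geodesics pass through Bao — Beata–Yael: 1/5; Beata–Jon: 1/3; Yael–Jon: 1/2; Yael–Orla: 1/3; Jon–Orla: 1/2.
All other pairs contribute 0.
Summing the contributions gives betweenness(Bao) = 28/15.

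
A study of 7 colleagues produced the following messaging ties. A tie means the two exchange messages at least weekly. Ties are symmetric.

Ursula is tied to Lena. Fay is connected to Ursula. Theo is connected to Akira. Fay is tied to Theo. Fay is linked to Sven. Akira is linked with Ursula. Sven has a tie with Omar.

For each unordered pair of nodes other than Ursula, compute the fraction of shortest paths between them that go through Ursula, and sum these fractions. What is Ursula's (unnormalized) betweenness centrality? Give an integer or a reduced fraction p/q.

13/2

Pairs whose geodesics pass through Ursula — Theo–Lena: 2/2; Akira–Fay: 1/2; Akira–Sven: 1/2; Akira–Lena: 1; Akira–Omar: 1/2; Fay–Lena: 1; Sven–Lena: 1; Lena–Omar: 1.
All other pairs contribute 0.
Summing the contributions gives betweenness(Ursula) = 13/2.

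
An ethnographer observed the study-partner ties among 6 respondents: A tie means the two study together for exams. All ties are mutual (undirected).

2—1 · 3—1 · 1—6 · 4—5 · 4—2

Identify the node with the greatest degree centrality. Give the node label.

Degrees — 1:3, 2:2, 3:1, 4:2, 5:1, 6:1.
The maximum is 3, attained only by 1.

1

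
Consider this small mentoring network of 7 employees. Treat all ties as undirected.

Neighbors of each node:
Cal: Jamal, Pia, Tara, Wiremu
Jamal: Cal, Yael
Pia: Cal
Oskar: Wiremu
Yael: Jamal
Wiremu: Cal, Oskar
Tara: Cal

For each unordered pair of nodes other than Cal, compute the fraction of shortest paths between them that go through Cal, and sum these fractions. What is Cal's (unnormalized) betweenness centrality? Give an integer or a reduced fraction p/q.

Pairs whose geodesics pass through Cal — Wiremu–Tara: 1; Wiremu–Pia: 1; Wiremu–Yael: 1; Wiremu–Jamal: 1; Tara–Pia: 1; Tara–Yael: 1; Tara–Oskar: 1; Tara–Jamal: 1; Pia–Yael: 1; Pia–Oskar: 1; Pia–Jamal: 1; Yael–Oskar: 1; Oskar–Jamal: 1.
All other pairs contribute 0.
Summing the contributions gives betweenness(Cal) = 13.

13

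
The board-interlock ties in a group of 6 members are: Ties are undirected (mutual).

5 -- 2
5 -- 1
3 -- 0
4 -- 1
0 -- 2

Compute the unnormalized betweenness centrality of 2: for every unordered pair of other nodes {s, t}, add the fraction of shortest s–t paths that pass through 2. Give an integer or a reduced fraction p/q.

6

Pairs whose geodesics pass through 2 — 3–1: 1; 3–5: 1; 3–4: 1; 1–0: 1; 5–0: 1; 0–4: 1.
All other pairs contribute 0.
Summing the contributions gives betweenness(2) = 6.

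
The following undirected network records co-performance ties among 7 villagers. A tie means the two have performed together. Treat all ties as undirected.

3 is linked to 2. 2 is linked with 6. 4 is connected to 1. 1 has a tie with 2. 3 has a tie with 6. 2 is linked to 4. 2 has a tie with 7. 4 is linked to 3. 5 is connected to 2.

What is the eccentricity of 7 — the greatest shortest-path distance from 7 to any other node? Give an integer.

Distances from 7: 1:2, 2:1, 3:2, 4:2, 5:2, 6:2.
The largest is 2 (to 6, 5, 4, 3, and 1), so the eccentricity of 7 is 2.

2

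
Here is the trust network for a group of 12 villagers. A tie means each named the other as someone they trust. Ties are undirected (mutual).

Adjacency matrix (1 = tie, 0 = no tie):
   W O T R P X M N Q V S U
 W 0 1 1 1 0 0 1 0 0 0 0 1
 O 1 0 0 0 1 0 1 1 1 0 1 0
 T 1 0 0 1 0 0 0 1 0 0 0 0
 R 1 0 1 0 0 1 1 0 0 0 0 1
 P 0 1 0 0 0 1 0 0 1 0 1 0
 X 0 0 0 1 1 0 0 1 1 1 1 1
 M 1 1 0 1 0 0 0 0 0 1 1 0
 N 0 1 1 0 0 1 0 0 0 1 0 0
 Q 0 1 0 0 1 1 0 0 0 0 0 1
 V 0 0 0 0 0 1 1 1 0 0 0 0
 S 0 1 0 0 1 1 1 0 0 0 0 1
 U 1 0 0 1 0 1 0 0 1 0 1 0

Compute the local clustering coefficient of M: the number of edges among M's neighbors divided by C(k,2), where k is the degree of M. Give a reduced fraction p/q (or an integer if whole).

M's neighbors: O, R, S, V, and W (k = 5).
Possible neighbor pairs: C(5,2) = 10. Edges among them: O–S, O–W, R–W → e = 3.
Clustering(M) = 3/10.

3/10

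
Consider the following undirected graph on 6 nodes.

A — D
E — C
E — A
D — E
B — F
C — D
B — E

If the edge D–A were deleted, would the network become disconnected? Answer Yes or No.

Even without that edge, D still reaches A via D – E – A, so the network stays connected. Not a bridge.

No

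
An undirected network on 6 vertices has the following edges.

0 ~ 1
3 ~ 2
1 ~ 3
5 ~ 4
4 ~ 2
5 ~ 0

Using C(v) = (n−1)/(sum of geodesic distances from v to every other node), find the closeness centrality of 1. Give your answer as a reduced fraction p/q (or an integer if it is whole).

5/9

Distances from 1: 0:1, 2:2, 3:1, 4:3, 5:2. Sum = 9.
n = 6, so closeness = 5/9.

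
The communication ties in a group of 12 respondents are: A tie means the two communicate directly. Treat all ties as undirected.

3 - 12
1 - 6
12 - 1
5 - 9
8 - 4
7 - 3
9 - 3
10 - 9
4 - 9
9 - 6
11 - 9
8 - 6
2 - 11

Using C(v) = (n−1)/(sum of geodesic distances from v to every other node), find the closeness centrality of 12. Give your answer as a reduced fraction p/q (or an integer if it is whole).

11/27

Distances from 12: 1:1, 2:4, 3:1, 4:3, 5:3, 6:2, 7:2, 8:3, 9:2, 10:3, 11:3. Sum = 27.
n = 12, so closeness = 11/27.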